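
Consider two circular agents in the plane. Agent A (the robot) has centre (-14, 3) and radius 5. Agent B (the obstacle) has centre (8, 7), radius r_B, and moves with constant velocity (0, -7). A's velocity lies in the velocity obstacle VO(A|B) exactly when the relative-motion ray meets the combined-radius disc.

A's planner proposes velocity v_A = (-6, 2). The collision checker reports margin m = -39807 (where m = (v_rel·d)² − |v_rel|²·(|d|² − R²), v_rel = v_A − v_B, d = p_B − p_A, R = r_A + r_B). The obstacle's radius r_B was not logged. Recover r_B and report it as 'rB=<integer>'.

m = -39807
d = (22, 4);  v_rel = (-6, 9),  |v_rel|² = 117
v_rel×d = (-6)·(4) − (9)·(22) = -222
since m = R²·117 − (-222)²:  R² = (49284 + -39807) / 117 = 81
R = √81 = 9  ⇒  r_B = 9 − 5 = 4

rB=4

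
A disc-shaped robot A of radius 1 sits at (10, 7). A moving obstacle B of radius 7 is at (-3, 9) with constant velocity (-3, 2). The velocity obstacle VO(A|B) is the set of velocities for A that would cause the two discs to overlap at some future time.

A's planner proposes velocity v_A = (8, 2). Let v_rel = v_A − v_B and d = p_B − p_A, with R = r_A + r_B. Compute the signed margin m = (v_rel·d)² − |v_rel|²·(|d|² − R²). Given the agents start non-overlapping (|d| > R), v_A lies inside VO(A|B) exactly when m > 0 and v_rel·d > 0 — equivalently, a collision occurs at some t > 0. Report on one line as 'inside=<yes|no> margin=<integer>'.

d = (-13, 2),  |d|² = 173;  R = 1+7 = 8,  c = 173−8² = 109
v_rel = (11, 0),  |v_rel|² = 121;  v_rel·d = (11)·(-13) + (0)·(2) = -143
121·t² + 286·t + 109 = 0  ⇒  m = (-143)² − 121·109 = 7260
m = 7260 > 0,  v_rel·d = -143 < 0  ⇒  outside

inside=no margin=7260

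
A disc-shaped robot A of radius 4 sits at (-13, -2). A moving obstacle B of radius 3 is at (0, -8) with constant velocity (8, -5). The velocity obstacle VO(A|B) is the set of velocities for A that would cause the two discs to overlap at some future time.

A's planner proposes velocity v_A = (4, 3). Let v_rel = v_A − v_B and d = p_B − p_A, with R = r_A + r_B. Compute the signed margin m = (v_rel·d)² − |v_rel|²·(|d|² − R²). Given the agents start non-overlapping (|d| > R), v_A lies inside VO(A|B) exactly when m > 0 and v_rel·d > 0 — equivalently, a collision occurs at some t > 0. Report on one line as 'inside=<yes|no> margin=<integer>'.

d = (13, -6),  |d|² = 205;  R = 4+3 = 7,  c = 205−7² = 156
v_rel = (-4, 8),  |v_rel|² = 80;  v_rel·d = (-4)·(13) + (8)·(-6) = -100
80·t² + 200·t + 156 = 0  ⇒  m = (-100)² − 80·156 = -2480
m = -2480 < 0,  v_rel·d = -100 < 0  ⇒  outside

inside=no margin=-2480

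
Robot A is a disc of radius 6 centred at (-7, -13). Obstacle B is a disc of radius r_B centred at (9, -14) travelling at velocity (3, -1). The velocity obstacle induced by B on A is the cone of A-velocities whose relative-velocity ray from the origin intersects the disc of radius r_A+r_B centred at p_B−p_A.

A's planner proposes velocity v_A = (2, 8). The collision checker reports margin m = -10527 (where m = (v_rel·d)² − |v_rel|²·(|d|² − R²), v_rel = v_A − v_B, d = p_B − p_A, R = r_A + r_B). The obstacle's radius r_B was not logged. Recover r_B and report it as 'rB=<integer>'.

m = -10527
d = (16, -1);  v_rel = (-1, 9),  |v_rel|² = 82
v_rel×d = (-1)·(-1) − (9)·(16) = -143
since m = R²·82 − (-143)²:  R² = (20449 + -10527) / 82 = 121
R = √121 = 11  ⇒  r_B = 11 − 6 = 5

rB=5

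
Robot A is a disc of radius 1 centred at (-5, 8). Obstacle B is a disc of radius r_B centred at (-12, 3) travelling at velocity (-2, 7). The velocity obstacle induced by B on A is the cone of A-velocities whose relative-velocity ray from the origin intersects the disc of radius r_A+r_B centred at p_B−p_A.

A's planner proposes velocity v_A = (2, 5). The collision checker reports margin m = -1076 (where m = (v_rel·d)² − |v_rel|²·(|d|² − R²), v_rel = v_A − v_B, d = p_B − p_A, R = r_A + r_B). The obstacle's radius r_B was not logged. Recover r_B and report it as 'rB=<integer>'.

m = -1076
d = (-7, -5);  v_rel = (4, -2),  |v_rel|² = 20
v_rel×d = (4)·(-5) − (-2)·(-7) = -34
since m = R²·20 − (-34)²:  R² = (1156 + -1076) / 20 = 4
R = √4 = 2  ⇒  r_B = 2 − 1 = 1

rB=1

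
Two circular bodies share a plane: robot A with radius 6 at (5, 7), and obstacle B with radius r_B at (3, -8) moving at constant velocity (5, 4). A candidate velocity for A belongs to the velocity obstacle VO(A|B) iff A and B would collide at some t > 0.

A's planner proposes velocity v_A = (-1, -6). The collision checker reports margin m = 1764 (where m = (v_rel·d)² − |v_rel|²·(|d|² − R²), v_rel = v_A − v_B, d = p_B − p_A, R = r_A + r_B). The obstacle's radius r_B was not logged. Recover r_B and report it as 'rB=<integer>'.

m = 1764
d = (-2, -15);  v_rel = (-6, -10),  |v_rel|² = 136
v_rel×d = (-6)·(-15) − (-10)·(-2) = 70
since m = R²·136 − 70²:  R² = (4900 + 1764) / 136 = 49
R = √49 = 7  ⇒  r_B = 7 − 6 = 1

rB=1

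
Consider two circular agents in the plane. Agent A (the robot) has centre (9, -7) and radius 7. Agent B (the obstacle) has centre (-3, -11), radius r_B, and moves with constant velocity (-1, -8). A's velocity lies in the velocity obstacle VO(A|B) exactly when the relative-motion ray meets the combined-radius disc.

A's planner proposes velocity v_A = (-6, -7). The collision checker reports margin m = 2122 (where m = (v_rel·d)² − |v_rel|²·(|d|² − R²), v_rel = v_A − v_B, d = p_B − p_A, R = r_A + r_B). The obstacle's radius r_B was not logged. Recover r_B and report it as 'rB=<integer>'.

m = 2122
d = (-12, -4);  v_rel = (-5, 1),  |v_rel|² = 26
v_rel×d = (-5)·(-4) − (1)·(-12) = 32
since m = R²·26 − 32²:  R² = (1024 + 2122) / 26 = 121
R = √121 = 11  ⇒  r_B = 11 − 7 = 4

rB=4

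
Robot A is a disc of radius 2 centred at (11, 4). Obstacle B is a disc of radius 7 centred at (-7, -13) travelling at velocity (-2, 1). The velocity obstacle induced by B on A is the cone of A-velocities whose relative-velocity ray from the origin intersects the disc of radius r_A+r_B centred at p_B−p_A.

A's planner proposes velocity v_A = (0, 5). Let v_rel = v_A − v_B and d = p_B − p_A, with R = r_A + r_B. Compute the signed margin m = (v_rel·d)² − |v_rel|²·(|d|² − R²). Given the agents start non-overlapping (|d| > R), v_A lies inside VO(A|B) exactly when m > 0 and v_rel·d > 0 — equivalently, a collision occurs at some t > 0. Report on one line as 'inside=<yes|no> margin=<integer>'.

d = (-18, -17),  |d|² = 613;  R = 2+7 = 9,  c = 613−9² = 532
v_rel = (2, 4),  |v_rel|² = 20;  v_rel·d = (2)·(-18) + (4)·(-17) = -104
20·t² + 208·t + 532 = 0  ⇒  m = (-104)² − 20·532 = 176
m = 176 > 0,  v_rel·d = -104 < 0  ⇒  outside

inside=no margin=176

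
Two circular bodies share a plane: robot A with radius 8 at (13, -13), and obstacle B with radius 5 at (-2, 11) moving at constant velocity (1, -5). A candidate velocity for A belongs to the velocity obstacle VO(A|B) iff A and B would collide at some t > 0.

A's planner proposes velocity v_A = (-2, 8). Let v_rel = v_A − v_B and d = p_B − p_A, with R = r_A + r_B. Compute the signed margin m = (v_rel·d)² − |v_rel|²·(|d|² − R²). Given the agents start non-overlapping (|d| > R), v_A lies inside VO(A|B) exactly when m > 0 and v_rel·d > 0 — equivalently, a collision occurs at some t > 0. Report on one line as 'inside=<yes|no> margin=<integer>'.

d = (-15, 24),  |d|² = 801;  R = 8+5 = 13,  c = 801−13² = 632
v_rel = (-3, 13),  |v_rel|² = 178;  v_rel·d = (-3)·(-15) + (13)·(24) = 357
178·t² − 714·t + 632 = 0  ⇒  m = 357² − 178·632 = 14953
m = 14953 > 0,  v_rel·d = 357 > 0  ⇒  inside

inside=yes margin=14953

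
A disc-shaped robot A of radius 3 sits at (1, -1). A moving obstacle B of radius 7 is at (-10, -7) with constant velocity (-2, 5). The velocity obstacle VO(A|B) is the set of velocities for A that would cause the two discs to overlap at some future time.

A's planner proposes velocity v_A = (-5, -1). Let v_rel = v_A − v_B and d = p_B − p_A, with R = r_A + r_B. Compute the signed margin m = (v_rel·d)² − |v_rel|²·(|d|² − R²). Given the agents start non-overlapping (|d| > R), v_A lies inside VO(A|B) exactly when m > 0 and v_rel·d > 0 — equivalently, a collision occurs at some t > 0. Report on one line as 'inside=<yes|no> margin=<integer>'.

d = (-11, -6),  |d|² = 157;  R = 3+7 = 10,  c = 157−10² = 57
v_rel = (-3, -6),  |v_rel|² = 45;  v_rel·d = (-3)·(-11) + (-6)·(-6) = 69
45·t² − 138·t + 57 = 0  ⇒  m = 69² − 45·57 = 2196
m = 2196 > 0,  v_rel·d = 69 > 0  ⇒  inside

inside=yes margin=2196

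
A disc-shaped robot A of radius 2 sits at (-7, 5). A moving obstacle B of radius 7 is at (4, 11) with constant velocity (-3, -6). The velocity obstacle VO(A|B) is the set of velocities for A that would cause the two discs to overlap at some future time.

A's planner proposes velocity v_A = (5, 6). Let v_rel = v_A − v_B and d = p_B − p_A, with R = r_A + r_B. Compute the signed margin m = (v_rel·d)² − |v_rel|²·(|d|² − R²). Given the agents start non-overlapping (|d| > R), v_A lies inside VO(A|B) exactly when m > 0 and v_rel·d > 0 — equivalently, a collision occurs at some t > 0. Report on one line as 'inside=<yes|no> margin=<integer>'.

d = (11, 6),  |d|² = 157;  R = 2+7 = 9,  c = 157−9² = 76
v_rel = (8, 12),  |v_rel|² = 208;  v_rel·d = (8)·(11) + (12)·(6) = 160
208·t² − 320·t + 76 = 0  ⇒  m = 160² − 208·76 = 9792
m = 9792 > 0,  v_rel·d = 160 > 0  ⇒  inside

inside=yes margin=9792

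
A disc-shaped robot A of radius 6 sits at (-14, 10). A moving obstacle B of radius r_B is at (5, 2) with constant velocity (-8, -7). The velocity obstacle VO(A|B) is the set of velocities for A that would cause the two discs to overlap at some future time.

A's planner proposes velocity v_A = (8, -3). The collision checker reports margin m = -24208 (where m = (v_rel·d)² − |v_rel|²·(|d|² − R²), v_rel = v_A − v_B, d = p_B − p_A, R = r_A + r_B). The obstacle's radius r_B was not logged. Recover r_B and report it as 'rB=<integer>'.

m = -24208
d = (19, -8);  v_rel = (16, 4),  |v_rel|² = 272
v_rel×d = (16)·(-8) − (4)·(19) = -204
since m = R²·272 − (-204)²:  R² = (41616 + -24208) / 272 = 64
R = √64 = 8  ⇒  r_B = 8 − 6 = 2

rB=2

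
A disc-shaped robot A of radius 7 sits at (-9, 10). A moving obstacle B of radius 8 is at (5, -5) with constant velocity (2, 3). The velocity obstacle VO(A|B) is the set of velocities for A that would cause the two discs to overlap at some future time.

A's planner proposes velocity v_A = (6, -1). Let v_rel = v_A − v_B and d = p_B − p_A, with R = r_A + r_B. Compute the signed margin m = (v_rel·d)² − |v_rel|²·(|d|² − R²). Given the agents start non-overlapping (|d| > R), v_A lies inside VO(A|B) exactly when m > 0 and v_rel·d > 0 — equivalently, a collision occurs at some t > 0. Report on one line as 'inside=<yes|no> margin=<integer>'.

d = (14, -15),  |d|² = 421;  R = 7+8 = 15,  c = 421−15² = 196
v_rel = (4, -4),  |v_rel|² = 32;  v_rel·d = (4)·(14) + (-4)·(-15) = 116
32·t² − 232·t + 196 = 0  ⇒  m = 116² − 32·196 = 7184
m = 7184 > 0,  v_rel·d = 116 > 0  ⇒  inside

inside=yes margin=7184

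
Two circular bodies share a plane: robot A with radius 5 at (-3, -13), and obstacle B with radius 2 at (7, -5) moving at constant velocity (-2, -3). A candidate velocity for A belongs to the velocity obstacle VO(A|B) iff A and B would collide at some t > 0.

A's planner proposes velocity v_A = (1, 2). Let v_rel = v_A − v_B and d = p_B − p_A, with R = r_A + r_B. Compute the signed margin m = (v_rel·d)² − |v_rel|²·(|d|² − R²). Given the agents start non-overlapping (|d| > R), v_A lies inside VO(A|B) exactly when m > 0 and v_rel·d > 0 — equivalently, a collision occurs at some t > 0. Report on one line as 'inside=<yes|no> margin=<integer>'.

d = (10, 8),  |d|² = 164;  R = 5+2 = 7,  c = 164−7² = 115
v_rel = (3, 5),  |v_rel|² = 34;  v_rel·d = (3)·(10) + (5)·(8) = 70
34·t² − 140·t + 115 = 0  ⇒  m = 70² − 34·115 = 990
m = 990 > 0,  v_rel·d = 70 > 0  ⇒  inside

inside=yes margin=990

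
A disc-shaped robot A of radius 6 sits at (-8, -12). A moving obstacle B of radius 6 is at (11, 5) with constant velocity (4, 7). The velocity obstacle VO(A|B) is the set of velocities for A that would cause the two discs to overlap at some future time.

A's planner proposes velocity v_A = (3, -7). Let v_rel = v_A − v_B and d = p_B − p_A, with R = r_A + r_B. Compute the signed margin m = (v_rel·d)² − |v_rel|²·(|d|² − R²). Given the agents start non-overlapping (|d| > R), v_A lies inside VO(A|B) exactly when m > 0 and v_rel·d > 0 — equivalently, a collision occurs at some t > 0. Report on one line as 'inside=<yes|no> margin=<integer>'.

d = (19, 17),  |d|² = 650;  R = 6+6 = 12,  c = 650−12² = 506
v_rel = (-1, -14),  |v_rel|² = 197;  v_rel·d = (-1)·(19) + (-14)·(17) = -257
197·t² + 514·t + 506 = 0  ⇒  m = (-257)² − 197·506 = -33633
m = -33633 < 0,  v_rel·d = -257 < 0  ⇒  outside

inside=no margin=-33633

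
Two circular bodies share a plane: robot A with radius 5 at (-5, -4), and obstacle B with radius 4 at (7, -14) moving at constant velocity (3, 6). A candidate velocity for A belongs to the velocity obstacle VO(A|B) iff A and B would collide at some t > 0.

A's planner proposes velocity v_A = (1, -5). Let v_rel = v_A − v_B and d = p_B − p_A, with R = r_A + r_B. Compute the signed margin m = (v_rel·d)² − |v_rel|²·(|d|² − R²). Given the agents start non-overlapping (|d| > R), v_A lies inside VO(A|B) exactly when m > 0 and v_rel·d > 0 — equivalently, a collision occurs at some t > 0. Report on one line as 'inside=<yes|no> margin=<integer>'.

d = (12, -10),  |d|² = 244;  R = 5+4 = 9,  c = 244−9² = 163
v_rel = (-2, -11),  |v_rel|² = 125;  v_rel·d = (-2)·(12) + (-11)·(-10) = 86
125·t² − 172·t + 163 = 0  ⇒  m = 86² − 125·163 = -12979
m = -12979 < 0,  v_rel·d = 86 > 0  ⇒  outside

inside=no margin=-12979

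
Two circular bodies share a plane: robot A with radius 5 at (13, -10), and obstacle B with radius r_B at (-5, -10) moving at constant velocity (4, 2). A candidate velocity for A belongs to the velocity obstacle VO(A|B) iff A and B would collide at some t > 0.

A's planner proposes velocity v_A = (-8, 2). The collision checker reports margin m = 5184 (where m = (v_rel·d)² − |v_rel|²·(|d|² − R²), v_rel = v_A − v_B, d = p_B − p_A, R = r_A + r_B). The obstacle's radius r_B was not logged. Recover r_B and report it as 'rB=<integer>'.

m = 5184
d = (-18, 0);  v_rel = (-12, 0),  |v_rel|² = 144
v_rel×d = (-12)·(0) − (0)·(-18) = 0
since m = R²·144 − 0²:  R² = (0 + 5184) / 144 = 36
R = √36 = 6  ⇒  r_B = 6 − 5 = 1

rB=1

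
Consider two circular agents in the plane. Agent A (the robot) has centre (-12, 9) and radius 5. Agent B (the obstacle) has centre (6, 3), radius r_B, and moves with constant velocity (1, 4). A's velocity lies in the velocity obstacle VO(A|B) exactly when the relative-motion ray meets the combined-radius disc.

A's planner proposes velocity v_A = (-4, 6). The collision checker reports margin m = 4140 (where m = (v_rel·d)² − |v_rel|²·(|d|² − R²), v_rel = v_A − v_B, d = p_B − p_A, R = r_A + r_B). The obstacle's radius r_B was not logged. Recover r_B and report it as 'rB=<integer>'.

m = 4140
d = (18, -6);  v_rel = (-5, 2),  |v_rel|² = 29
v_rel×d = (-5)·(-6) − (2)·(18) = -6
since m = R²·29 − (-6)²:  R² = (36 + 4140) / 29 = 144
R = √144 = 12  ⇒  r_B = 12 − 5 = 7

rB=7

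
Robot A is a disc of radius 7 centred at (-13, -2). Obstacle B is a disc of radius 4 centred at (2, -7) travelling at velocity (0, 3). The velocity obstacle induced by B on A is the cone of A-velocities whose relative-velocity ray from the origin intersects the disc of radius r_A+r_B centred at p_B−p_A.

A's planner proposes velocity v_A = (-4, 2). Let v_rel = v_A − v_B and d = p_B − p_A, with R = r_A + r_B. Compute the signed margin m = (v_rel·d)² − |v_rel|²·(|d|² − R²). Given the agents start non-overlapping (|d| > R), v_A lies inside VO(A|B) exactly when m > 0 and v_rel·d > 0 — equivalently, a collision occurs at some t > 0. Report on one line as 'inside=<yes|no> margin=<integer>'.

d = (15, -5),  |d|² = 250;  R = 7+4 = 11,  c = 250−11² = 129
v_rel = (-4, -1),  |v_rel|² = 17;  v_rel·d = (-4)·(15) + (-1)·(-5) = -55
17·t² + 110·t + 129 = 0  ⇒  m = (-55)² − 17·129 = 832
m = 832 > 0,  v_rel·d = -55 < 0  ⇒  outside

inside=no margin=832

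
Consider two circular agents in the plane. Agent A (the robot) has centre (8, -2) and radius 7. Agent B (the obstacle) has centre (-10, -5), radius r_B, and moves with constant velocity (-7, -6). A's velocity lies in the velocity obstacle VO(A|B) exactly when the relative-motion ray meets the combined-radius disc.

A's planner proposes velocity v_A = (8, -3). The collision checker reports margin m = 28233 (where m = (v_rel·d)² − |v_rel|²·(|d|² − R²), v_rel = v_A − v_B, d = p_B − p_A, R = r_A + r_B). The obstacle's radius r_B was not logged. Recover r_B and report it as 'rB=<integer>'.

m = 28233
d = (-18, -3);  v_rel = (15, 3),  |v_rel|² = 234
v_rel×d = (15)·(-3) − (3)·(-18) = 9
since m = R²·234 − 9²:  R² = (81 + 28233) / 234 = 121
R = √121 = 11  ⇒  r_B = 11 − 7 = 4

rB=4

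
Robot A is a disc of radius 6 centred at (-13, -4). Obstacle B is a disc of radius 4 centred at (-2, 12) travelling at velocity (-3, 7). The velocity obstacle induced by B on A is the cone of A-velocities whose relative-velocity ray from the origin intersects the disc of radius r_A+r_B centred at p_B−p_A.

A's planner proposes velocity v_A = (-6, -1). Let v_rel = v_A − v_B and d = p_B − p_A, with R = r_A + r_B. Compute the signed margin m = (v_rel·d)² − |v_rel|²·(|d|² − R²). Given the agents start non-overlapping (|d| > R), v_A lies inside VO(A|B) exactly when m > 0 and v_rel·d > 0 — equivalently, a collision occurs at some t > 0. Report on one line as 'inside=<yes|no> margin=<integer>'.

d = (11, 16),  |d|² = 377;  R = 6+4 = 10,  c = 377−10² = 277
v_rel = (-3, -8),  |v_rel|² = 73;  v_rel·d = (-3)·(11) + (-8)·(16) = -161
73·t² + 322·t + 277 = 0  ⇒  m = (-161)² − 73·277 = 5700
m = 5700 > 0,  v_rel·d = -161 < 0  ⇒  outside

inside=no margin=5700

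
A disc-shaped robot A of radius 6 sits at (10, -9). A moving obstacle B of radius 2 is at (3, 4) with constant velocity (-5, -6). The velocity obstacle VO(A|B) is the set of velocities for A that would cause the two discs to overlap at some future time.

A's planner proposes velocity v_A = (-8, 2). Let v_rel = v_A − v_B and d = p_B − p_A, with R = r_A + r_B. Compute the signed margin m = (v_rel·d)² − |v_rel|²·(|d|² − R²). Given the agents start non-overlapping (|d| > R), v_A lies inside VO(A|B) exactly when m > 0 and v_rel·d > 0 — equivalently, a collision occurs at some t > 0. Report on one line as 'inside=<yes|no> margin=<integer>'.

d = (-7, 13),  |d|² = 218;  R = 6+2 = 8,  c = 218−8² = 154
v_rel = (-3, 8),  |v_rel|² = 73;  v_rel·d = (-3)·(-7) + (8)·(13) = 125
73·t² − 250·t + 154 = 0  ⇒  m = 125² − 73·154 = 4383
m = 4383 > 0,  v_rel·d = 125 > 0  ⇒  inside

inside=yes margin=4383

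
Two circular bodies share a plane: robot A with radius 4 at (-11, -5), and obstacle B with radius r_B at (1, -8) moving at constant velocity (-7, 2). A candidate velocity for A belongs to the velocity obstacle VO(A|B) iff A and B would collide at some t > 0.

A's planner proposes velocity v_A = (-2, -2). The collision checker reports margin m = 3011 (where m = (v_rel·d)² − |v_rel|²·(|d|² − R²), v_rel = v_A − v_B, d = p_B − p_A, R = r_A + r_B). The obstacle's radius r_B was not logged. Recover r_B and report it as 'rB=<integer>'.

m = 3011
d = (12, -3);  v_rel = (5, -4),  |v_rel|² = 41
v_rel×d = (5)·(-3) − (-4)·(12) = 33
since m = R²·41 − 33²:  R² = (1089 + 3011) / 41 = 100
R = √100 = 10  ⇒  r_B = 10 − 4 = 6

rB=6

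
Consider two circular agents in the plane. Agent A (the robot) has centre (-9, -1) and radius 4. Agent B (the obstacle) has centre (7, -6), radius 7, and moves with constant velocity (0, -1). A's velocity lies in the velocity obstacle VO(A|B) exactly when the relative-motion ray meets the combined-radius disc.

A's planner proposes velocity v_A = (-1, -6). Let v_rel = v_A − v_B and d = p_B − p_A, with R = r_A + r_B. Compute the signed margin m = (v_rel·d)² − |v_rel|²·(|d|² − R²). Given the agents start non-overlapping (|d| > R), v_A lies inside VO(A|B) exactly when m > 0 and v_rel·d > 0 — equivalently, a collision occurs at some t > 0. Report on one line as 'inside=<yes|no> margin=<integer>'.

d = (16, -5),  |d|² = 281;  R = 4+7 = 11,  c = 281−11² = 160
v_rel = (-1, -5),  |v_rel|² = 26;  v_rel·d = (-1)·(16) + (-5)·(-5) = 9
26·t² − 18·t + 160 = 0  ⇒  m = 9² − 26·160 = -4079
m = -4079 < 0,  v_rel·d = 9 > 0  ⇒  outside

inside=no margin=-4079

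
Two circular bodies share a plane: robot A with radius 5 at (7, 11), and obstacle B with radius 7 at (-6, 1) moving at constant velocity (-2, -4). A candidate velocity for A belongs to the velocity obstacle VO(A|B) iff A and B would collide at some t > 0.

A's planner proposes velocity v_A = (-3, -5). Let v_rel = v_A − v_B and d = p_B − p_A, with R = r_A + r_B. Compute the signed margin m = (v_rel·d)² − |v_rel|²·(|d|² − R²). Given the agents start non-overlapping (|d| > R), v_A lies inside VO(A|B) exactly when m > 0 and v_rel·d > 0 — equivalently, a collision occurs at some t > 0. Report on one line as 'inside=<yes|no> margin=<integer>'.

d = (-13, -10),  |d|² = 269;  R = 5+7 = 12,  c = 269−12² = 125
v_rel = (-1, -1),  |v_rel|² = 2;  v_rel·d = (-1)·(-13) + (-1)·(-10) = 23
2·t² − 46·t + 125 = 0  ⇒  m = 23² − 2·125 = 279
m = 279 > 0,  v_rel·d = 23 > 0  ⇒  inside

inside=yes margin=279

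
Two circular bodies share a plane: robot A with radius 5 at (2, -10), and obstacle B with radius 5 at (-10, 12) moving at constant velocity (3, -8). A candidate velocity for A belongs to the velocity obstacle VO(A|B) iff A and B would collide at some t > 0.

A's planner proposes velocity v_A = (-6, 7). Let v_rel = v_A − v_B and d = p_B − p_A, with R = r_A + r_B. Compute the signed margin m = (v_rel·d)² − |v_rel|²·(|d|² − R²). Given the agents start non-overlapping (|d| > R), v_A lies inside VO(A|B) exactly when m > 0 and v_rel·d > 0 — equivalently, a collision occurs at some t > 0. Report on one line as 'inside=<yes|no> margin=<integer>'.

d = (-12, 22),  |d|² = 628;  R = 5+5 = 10,  c = 628−10² = 528
v_rel = (-9, 15),  |v_rel|² = 306;  v_rel·d = (-9)·(-12) + (15)·(22) = 438
306·t² − 876·t + 528 = 0  ⇒  m = 438² − 306·528 = 30276
m = 30276 > 0,  v_rel·d = 438 > 0  ⇒  inside

inside=yes margin=30276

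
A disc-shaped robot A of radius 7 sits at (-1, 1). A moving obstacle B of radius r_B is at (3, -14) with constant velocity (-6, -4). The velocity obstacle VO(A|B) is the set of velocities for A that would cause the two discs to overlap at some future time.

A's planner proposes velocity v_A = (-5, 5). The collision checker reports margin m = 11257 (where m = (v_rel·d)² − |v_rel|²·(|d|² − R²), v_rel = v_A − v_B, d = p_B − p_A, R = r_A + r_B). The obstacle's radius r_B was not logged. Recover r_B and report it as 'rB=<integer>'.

m = 11257
d = (4, -15);  v_rel = (1, 9),  |v_rel|² = 82
v_rel×d = (1)·(-15) − (9)·(4) = -51
since m = R²·82 − (-51)²:  R² = (2601 + 11257) / 82 = 169
R = √169 = 13  ⇒  r_B = 13 − 7 = 6

rB=6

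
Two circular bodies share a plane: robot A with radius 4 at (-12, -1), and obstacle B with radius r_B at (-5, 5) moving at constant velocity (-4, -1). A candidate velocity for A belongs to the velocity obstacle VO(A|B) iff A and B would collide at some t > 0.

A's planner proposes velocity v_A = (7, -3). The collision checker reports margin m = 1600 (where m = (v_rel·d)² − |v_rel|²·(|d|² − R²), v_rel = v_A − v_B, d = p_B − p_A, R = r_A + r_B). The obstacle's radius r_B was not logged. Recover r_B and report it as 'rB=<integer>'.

m = 1600
d = (7, 6);  v_rel = (11, -2),  |v_rel|² = 125
v_rel×d = (11)·(6) − (-2)·(7) = 80
since m = R²·125 − 80²:  R² = (6400 + 1600) / 125 = 64
R = √64 = 8  ⇒  r_B = 8 − 4 = 4

rB=4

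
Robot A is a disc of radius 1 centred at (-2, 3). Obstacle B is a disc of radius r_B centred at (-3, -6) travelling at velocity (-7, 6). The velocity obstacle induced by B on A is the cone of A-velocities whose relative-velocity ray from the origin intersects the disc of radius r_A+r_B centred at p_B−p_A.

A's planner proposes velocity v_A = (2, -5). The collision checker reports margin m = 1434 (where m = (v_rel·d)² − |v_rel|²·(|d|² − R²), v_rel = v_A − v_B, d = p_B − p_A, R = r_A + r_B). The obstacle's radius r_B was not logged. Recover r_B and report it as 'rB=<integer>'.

m = 1434
d = (-1, -9);  v_rel = (9, -11),  |v_rel|² = 202
v_rel×d = (9)·(-9) − (-11)·(-1) = -92
since m = R²·202 − (-92)²:  R² = (8464 + 1434) / 202 = 49
R = √49 = 7  ⇒  r_B = 7 − 1 = 6

rB=6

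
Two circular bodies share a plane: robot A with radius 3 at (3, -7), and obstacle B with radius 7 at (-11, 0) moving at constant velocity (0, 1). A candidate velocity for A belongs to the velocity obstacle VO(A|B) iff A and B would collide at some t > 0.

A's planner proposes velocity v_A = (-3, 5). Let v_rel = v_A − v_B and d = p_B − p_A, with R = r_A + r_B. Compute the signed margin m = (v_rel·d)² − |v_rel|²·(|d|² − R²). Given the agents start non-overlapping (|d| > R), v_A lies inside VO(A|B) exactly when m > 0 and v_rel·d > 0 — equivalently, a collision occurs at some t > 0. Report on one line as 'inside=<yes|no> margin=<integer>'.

d = (-14, 7),  |d|² = 245;  R = 3+7 = 10,  c = 245−10² = 145
v_rel = (-3, 4),  |v_rel|² = 25;  v_rel·d = (-3)·(-14) + (4)·(7) = 70
25·t² − 140·t + 145 = 0  ⇒  m = 70² − 25·145 = 1275
m = 1275 > 0,  v_rel·d = 70 > 0  ⇒  inside

inside=yes margin=1275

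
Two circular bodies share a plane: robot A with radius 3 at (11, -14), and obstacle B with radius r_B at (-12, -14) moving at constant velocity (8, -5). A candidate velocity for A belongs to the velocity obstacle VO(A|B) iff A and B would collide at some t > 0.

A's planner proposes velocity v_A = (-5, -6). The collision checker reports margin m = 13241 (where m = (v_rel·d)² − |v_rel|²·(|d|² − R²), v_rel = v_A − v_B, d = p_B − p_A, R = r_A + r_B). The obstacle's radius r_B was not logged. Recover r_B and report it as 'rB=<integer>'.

m = 13241
d = (-23, 0);  v_rel = (-13, -1),  |v_rel|² = 170
v_rel×d = (-13)·(0) − (-1)·(-23) = -23
since m = R²·170 − (-23)²:  R² = (529 + 13241) / 170 = 81
R = √81 = 9  ⇒  r_B = 9 − 3 = 6

rB=6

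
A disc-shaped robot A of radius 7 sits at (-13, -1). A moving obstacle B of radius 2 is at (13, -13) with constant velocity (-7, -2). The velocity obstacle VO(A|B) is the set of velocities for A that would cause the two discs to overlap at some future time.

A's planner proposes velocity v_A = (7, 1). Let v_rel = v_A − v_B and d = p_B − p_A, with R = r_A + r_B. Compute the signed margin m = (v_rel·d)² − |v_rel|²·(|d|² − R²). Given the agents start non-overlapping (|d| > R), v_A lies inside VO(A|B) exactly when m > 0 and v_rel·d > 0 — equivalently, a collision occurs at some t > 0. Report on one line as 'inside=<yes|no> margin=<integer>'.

d = (26, -12),  |d|² = 820;  R = 7+2 = 9,  c = 820−9² = 739
v_rel = (14, 3),  |v_rel|² = 205;  v_rel·d = (14)·(26) + (3)·(-12) = 328
205·t² − 656·t + 739 = 0  ⇒  m = 328² − 205·739 = -43911
m = -43911 < 0,  v_rel·d = 328 > 0  ⇒  outside

inside=no margin=-43911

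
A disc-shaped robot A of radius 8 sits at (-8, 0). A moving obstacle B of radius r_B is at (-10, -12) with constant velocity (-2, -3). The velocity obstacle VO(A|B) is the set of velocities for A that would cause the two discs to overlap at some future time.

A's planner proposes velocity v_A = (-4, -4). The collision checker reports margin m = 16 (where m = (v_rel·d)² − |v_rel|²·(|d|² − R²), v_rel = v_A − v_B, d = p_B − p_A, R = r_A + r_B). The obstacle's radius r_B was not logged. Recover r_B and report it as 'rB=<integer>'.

m = 16
d = (-2, -12);  v_rel = (-2, -1),  |v_rel|² = 5
v_rel×d = (-2)·(-12) − (-1)·(-2) = 22
since m = R²·5 − 22²:  R² = (484 + 16) / 5 = 100
R = √100 = 10  ⇒  r_B = 10 − 8 = 2

rB=2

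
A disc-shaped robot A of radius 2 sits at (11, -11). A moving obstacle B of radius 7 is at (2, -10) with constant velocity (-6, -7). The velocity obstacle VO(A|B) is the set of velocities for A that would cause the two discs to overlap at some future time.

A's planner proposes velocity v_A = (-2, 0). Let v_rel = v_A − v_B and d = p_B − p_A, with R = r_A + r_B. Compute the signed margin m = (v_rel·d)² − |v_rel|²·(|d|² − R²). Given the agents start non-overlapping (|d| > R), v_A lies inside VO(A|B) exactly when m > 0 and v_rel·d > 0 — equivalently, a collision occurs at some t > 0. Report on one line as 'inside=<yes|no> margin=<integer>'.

d = (-9, 1),  |d|² = 82;  R = 2+7 = 9,  c = 82−9² = 1
v_rel = (4, 7),  |v_rel|² = 65;  v_rel·d = (4)·(-9) + (7)·(1) = -29
65·t² + 58·t + 1 = 0  ⇒  m = (-29)² − 65·1 = 776
m = 776 > 0,  v_rel·d = -29 < 0  ⇒  outside

inside=no margin=776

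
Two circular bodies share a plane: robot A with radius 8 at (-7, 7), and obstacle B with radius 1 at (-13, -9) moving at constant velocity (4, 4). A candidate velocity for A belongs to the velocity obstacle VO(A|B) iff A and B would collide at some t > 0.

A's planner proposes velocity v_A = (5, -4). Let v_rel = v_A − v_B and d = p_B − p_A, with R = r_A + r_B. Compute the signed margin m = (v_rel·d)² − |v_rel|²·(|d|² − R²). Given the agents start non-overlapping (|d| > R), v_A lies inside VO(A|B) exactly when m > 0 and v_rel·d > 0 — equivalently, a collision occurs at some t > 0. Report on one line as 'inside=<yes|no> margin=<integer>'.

d = (-6, -16),  |d|² = 292;  R = 8+1 = 9,  c = 292−9² = 211
v_rel = (1, -8),  |v_rel|² = 65;  v_rel·d = (1)·(-6) + (-8)·(-16) = 122
65·t² − 244·t + 211 = 0  ⇒  m = 122² − 65·211 = 1169
m = 1169 > 0,  v_rel·d = 122 > 0  ⇒  inside

inside=yes margin=1169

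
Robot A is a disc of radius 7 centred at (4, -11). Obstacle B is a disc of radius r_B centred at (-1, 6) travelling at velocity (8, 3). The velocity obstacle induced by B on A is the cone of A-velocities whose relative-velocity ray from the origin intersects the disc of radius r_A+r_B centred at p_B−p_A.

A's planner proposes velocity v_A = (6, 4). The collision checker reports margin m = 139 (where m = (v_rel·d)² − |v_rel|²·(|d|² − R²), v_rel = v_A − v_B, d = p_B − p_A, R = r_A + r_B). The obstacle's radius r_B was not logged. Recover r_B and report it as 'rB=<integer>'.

m = 139
d = (-5, 17);  v_rel = (-2, 1),  |v_rel|² = 5
v_rel×d = (-2)·(17) − (1)·(-5) = -29
since m = R²·5 − (-29)²:  R² = (841 + 139) / 5 = 196
R = √196 = 14  ⇒  r_B = 14 − 7 = 7

rB=7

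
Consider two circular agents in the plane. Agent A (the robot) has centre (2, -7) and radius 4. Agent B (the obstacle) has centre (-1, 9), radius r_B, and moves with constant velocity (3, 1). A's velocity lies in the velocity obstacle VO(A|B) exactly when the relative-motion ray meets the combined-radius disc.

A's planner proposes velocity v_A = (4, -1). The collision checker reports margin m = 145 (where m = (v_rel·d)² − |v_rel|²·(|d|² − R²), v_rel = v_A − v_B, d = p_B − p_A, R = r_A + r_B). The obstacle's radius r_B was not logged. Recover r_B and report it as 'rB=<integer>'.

m = 145
d = (-3, 16);  v_rel = (1, -2),  |v_rel|² = 5
v_rel×d = (1)·(16) − (-2)·(-3) = 10
since m = R²·5 − 10²:  R² = (100 + 145) / 5 = 49
R = √49 = 7  ⇒  r_B = 7 − 4 = 3

rB=3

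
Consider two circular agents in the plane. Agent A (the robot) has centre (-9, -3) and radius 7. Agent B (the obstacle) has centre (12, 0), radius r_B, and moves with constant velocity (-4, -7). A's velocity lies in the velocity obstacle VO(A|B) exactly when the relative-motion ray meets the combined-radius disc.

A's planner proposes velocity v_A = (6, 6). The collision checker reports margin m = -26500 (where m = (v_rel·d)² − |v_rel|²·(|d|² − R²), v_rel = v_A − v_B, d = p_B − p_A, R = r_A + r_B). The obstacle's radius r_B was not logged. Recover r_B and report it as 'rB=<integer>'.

m = -26500
d = (21, 3);  v_rel = (10, 13),  |v_rel|² = 269
v_rel×d = (10)·(3) − (13)·(21) = -243
since m = R²·269 − (-243)²:  R² = (59049 + -26500) / 269 = 121
R = √121 = 11  ⇒  r_B = 11 − 7 = 4

rB=4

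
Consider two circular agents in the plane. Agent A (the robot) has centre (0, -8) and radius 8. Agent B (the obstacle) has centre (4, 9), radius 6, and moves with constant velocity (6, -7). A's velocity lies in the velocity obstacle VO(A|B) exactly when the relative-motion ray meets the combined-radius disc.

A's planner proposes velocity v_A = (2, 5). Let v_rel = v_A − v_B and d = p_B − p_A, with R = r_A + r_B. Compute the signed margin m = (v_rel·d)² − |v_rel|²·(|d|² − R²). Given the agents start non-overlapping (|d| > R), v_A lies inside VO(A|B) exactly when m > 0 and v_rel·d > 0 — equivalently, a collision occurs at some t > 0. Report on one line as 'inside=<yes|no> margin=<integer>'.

d = (4, 17),  |d|² = 305;  R = 8+6 = 14,  c = 305−14² = 109
v_rel = (-4, 12),  |v_rel|² = 160;  v_rel·d = (-4)·(4) + (12)·(17) = 188
160·t² − 376·t + 109 = 0  ⇒  m = 188² − 160·109 = 17904
m = 17904 > 0,  v_rel·d = 188 > 0  ⇒  inside

inside=yes margin=17904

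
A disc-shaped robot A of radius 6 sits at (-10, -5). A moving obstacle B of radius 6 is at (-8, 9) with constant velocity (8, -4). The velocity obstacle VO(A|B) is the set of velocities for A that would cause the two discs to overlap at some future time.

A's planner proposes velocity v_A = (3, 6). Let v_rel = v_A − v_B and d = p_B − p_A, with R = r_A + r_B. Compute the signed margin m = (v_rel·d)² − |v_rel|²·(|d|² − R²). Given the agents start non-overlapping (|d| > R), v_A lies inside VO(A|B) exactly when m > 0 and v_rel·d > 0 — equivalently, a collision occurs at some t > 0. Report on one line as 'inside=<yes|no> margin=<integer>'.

d = (2, 14),  |d|² = 200;  R = 6+6 = 12,  c = 200−12² = 56
v_rel = (-5, 10),  |v_rel|² = 125;  v_rel·d = (-5)·(2) + (10)·(14) = 130
125·t² − 260·t + 56 = 0  ⇒  m = 130² − 125·56 = 9900
m = 9900 > 0,  v_rel·d = 130 > 0  ⇒  inside

inside=yes margin=9900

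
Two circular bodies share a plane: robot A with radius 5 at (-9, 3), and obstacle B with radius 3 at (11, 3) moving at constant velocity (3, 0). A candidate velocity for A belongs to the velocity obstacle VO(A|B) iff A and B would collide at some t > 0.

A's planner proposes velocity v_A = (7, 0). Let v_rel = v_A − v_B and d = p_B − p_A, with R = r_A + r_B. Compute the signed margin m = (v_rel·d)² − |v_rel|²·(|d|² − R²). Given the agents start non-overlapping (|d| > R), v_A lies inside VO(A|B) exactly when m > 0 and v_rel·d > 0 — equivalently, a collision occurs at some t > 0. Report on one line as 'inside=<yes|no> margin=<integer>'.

d = (20, 0),  |d|² = 400;  R = 5+3 = 8,  c = 400−8² = 336
v_rel = (4, 0),  |v_rel|² = 16;  v_rel·d = (4)·(20) + (0)·(0) = 80
16·t² − 160·t + 336 = 0  ⇒  m = 80² − 16·336 = 1024
m = 1024 > 0,  v_rel·d = 80 > 0  ⇒  inside

inside=yes margin=1024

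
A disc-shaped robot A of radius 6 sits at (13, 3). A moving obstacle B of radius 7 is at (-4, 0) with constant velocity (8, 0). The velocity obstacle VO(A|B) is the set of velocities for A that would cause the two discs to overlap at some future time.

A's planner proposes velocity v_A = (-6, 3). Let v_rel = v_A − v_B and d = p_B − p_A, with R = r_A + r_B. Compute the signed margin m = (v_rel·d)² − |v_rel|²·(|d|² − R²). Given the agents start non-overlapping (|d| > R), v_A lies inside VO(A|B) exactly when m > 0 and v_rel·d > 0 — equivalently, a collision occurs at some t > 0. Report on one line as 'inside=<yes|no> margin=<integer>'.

d = (-17, -3),  |d|² = 298;  R = 6+7 = 13,  c = 298−13² = 129
v_rel = (-14, 3),  |v_rel|² = 205;  v_rel·d = (-14)·(-17) + (3)·(-3) = 229
205·t² − 458·t + 129 = 0  ⇒  m = 229² − 205·129 = 25996
m = 25996 > 0,  v_rel·d = 229 > 0  ⇒  inside

inside=yes margin=25996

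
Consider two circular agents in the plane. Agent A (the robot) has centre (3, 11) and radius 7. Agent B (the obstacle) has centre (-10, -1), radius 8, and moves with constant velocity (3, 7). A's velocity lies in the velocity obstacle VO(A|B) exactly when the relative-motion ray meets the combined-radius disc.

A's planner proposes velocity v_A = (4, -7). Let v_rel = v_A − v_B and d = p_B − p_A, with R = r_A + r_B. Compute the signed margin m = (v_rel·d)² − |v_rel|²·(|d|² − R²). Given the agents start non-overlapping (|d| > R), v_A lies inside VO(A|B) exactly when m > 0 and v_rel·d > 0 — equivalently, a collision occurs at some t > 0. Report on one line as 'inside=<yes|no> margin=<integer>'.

d = (-13, -12),  |d|² = 313;  R = 7+8 = 15,  c = 313−15² = 88
v_rel = (1, -14),  |v_rel|² = 197;  v_rel·d = (1)·(-13) + (-14)·(-12) = 155
197·t² − 310·t + 88 = 0  ⇒  m = 155² − 197·88 = 6689
m = 6689 > 0,  v_rel·d = 155 > 0  ⇒  inside

inside=yes margin=6689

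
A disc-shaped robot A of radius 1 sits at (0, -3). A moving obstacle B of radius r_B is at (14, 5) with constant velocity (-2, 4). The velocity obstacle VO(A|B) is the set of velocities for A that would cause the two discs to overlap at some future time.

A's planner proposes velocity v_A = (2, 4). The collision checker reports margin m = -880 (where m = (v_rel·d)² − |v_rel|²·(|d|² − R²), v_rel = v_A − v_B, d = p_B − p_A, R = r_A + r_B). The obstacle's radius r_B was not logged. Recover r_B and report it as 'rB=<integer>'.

m = -880
d = (14, 8);  v_rel = (4, 0),  |v_rel|² = 16
v_rel×d = (4)·(8) − (0)·(14) = 32
since m = R²·16 − 32²:  R² = (1024 + -880) / 16 = 9
R = √9 = 3  ⇒  r_B = 3 − 1 = 2

rB=2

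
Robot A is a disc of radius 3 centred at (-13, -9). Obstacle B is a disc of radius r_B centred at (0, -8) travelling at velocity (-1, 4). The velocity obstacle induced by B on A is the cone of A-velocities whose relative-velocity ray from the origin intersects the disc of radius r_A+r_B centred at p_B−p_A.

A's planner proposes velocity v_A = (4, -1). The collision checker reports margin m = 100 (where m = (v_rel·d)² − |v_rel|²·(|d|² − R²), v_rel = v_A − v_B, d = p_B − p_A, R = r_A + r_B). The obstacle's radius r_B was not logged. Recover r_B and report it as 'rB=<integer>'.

m = 100
d = (13, 1);  v_rel = (5, -5),  |v_rel|² = 50
v_rel×d = (5)·(1) − (-5)·(13) = 70
since m = R²·50 − 70²:  R² = (4900 + 100) / 50 = 100
R = √100 = 10  ⇒  r_B = 10 − 3 = 7

rB=7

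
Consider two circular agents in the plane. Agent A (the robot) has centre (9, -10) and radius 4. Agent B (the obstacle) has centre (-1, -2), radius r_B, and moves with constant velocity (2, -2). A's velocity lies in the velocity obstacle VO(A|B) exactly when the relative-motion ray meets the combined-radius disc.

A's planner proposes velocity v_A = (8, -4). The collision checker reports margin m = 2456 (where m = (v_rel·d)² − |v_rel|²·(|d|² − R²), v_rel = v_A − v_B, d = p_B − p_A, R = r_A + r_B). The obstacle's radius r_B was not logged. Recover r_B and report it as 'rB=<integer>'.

m = 2456
d = (-10, 8);  v_rel = (6, -2),  |v_rel|² = 40
v_rel×d = (6)·(8) − (-2)·(-10) = 28
since m = R²·40 − 28²:  R² = (784 + 2456) / 40 = 81
R = √81 = 9  ⇒  r_B = 9 − 4 = 5

rB=5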